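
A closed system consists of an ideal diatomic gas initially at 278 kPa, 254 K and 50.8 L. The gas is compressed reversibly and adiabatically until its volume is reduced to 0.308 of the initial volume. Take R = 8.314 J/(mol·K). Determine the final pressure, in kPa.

1450 kPa

Adiabatic: TV^(γ−1) = const ⇒ T₂ = 254×(3.25)^0.400 = 407 K; PV^γ = const ⇒ P₂ = 1450 kPa.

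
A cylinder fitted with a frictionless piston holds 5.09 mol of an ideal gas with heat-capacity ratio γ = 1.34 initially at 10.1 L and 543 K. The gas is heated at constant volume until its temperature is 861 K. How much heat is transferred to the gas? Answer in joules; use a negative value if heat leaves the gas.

39600 J

P₁ = nRT₁/V₁ = 5.09×8.314×543/10.1 = 2280 kPa.
Isochoric: V stays 10.1 L; P/T = const ⇒ T₂ = 861 K, P₂ = 3610 kPa.
W = 0 (no volume change).
ΔU = nCvΔT = 5.09×24.5×(861−543) = 39600 J.
Q = ΔU = 39600 J.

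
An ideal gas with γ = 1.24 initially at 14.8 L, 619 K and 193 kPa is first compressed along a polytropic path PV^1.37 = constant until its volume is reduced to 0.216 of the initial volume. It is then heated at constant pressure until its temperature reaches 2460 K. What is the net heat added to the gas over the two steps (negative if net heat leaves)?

35800 J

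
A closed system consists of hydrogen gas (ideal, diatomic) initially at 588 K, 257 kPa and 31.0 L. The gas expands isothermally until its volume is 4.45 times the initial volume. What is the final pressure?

Isothermal: T stays 588 K; PV = const ⇒ V₂ = 138 L, P₂ = 57.8 kPa.

57.8 kPa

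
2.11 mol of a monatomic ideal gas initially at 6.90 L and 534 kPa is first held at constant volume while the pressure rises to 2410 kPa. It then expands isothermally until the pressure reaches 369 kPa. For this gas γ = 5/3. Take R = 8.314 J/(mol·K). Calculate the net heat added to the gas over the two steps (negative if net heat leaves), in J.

50600 J

T₁ = P₁V₁/(nR) = 534×6.90/(2.11×8.314) = 210 K.
Step 1 — Isochoric: V stays 6.90 L; P/T = const ⇒ T₂ = 948 K, P₂ = 2410 kPa.
W = 0 (no volume change).
ΔU = nCvΔT = 2.11×12.5×(948−210) = 19400 J.
Q = ΔU = 19400 J.
State after step 1: P = 2410 kPa, V = 6.90 L, T = 948 K.
Step 2 — Isothermal: T stays 948 K; PV = const ⇒ V₂ = 45.1 L, P₂ = 369 kPa.
ΔU = 0 (ideal gas, T constant).
W = nRT ln(V₂/V₁) = 2.11×8.314×948×ln(6.53) = 31200 J.
Q = ΔU + W = 31200 J.
Net over both steps: W = 31200 J, Q = 50600 J, ΔU = 19400 J.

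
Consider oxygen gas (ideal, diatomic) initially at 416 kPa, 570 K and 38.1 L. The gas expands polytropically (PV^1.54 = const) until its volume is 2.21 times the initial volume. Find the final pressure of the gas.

123 kPa

Polytropic n=1.54: T₂ = T₁(V₁/V₂)^(n−1) = 570×(0.452)^0.54 = 371 K; P₂ = P₁(V₁/V₂)^n = 123 kPa.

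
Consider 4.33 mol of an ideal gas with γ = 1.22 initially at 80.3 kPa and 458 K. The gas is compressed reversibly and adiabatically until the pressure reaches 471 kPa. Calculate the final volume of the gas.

V₁ = nRT₁/P₁ = 4.33×8.314×458/80.3 = 205 L.
Adiabatic: T₂/T₁ = (P₂/P₁)^((γ−1)/γ) ⇒ T₂ = 458×(5.87)^0.180 = 630 K; V₂ = 48.2 L.

48.2 L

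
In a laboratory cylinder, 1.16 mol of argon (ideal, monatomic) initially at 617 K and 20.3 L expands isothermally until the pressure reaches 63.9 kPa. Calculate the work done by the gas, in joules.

P₁ = nRT₁/V₁ = 1.16×8.314×617/20.3 = 293 kPa.
Isothermal: T stays 617 K; PV = const ⇒ V₂ = 93.1 L, P₂ = 63.9 kPa.
W = nRT ln(V₂/V₁) = 1.16×8.314×617×ln(4.59) = 9060 J.

9060 J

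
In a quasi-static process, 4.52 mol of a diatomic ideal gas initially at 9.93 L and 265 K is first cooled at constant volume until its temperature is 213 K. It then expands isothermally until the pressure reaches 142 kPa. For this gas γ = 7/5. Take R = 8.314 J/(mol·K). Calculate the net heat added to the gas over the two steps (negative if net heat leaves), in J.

9010 J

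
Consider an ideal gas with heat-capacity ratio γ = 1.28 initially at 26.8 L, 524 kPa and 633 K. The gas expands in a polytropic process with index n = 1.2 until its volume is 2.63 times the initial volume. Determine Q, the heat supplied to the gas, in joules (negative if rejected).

n = P₁V₁/(RT₁) = 524×26.8/(8.314×633) = 2.67 mol.
Polytropic n=1.2: T₂ = T₁(V₁/V₂)^(n−1) = 633×(0.380)^0.20 = 522 K; P₂ = P₁(V₁/V₂)^n = 164 kPa.
W = (P₁V₁−P₂V₂)/(n−1) = (524×26.8−164×70.5)/0.20 = 12300 J.
ΔU = nCvΔT = 2.67×29.7×(522−633) = -8820 J.
Q = ΔU + W = 3530 J.

3530 J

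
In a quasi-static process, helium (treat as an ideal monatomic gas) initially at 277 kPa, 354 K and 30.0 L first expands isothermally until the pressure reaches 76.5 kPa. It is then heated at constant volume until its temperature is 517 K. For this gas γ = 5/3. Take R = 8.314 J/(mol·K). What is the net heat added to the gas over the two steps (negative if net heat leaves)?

16400 J

n = P₁V₁/(RT₁) = 277×30.0/(8.314×354) = 2.82 mol.
Step 1 — Isothermal: T stays 354 K; PV = const ⇒ V₂ = 109 L, P₂ = 76.5 kPa.
ΔU = 0 (ideal gas, T constant).
W = nRT ln(V₂/V₁) = 2.82×8.314×354×ln(3.62) = 10700 J.
Q = ΔU + W = 10700 J.
State after step 1: P = 76.5 kPa, V = 109 L, T = 354 K.
Step 2 — Isochoric: V stays 109 L; P/T = const ⇒ T₂ = 517 K, P₂ = 112 kPa.
W = 0 (no volume change).
ΔU = nCvΔT = 2.82×12.5×(517−354) = 5740 J.
Q = ΔU = 5740 J.
Net over both steps: W = 10700 J, Q = 16400 J, ΔU = 5740 J.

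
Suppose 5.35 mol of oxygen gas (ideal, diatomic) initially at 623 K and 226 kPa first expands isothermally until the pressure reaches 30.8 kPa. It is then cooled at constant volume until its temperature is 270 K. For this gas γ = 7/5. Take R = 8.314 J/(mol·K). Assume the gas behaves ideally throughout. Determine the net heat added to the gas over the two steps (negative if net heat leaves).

16000 J

V₁ = nRT₁/P₁ = 5.35×8.314×623/226 = 123 L.
Step 1 — Isothermal: T stays 623 K; PV = const ⇒ V₂ = 900 L, P₂ = 30.8 kPa.
ΔU = 0 (ideal gas, T constant).
W = nRT ln(V₂/V₁) = 5.35×8.314×623×ln(7.34) = 55200 J.
Q = ΔU + W = 55200 J.
State after step 1: P = 30.8 kPa, V = 900 L, T = 623 K.
Step 2 — Isochoric: V stays 900 L; P/T = const ⇒ T₂ = 270 K, P₂ = 13.3 kPa.
W = 0 (no volume change).
ΔU = nCvΔT = 5.35×20.8×(270−623) = -39300 J.
Q = ΔU = -39300 J.
Net over both steps: W = 55200 J, Q = 16000 J, ΔU = -39300 J.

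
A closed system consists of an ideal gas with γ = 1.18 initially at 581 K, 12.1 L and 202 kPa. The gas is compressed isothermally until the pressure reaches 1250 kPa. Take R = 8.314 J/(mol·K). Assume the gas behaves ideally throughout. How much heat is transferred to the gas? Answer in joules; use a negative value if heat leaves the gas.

n = P₁V₁/(RT₁) = 202×12.1/(8.314×581) = 0.506 mol.
Isothermal: T stays 581 K; PV = const ⇒ V₂ = 1.96 L, P₂ = 1250 kPa.
ΔU = 0 (ideal gas, T constant).
W = nRT ln(V₂/V₁) = 0.506×8.314×581×ln(0.162) = -4450 J.
Q = ΔU + W = -4450 J.

-4450 J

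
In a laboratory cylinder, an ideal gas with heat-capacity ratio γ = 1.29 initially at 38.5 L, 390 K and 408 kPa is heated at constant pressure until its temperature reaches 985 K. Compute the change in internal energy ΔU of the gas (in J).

n = P₁V₁/(RT₁) = 408×38.5/(8.314×390) = 4.84 mol.
Isobaric: P stays 408 kPa; V/T = const ⇒ T₂ = 985 K, V₂ = 97.2 L.
For an ideal gas ΔU = nCvΔT with Cv = R/(γ−1) = 28.7 J/(mol·K).
ΔU = 4.84×28.7×(985−390) = 82600 J.

82600 J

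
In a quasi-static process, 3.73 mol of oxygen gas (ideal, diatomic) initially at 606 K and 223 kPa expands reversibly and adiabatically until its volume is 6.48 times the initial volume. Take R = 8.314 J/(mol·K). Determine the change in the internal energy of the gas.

V₁ = nRT₁/P₁ = 3.73×8.314×606/223 = 84.3 L.
Adiabatic: TV^(γ−1) = const ⇒ T₂ = 606×(0.154)^0.400 = 287 K; PV^γ = const ⇒ P₂ = 16.3 kPa.
For an ideal gas ΔU = nCvΔT with Cv = (5/2)R = 20.8 J/(mol·K).
ΔU = 3.73×20.8×(287−606) = -24700 J.

-24700 J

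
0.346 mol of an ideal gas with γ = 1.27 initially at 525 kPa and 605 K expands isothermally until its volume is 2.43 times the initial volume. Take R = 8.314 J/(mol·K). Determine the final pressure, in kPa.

216 kPa

V₁ = nRT₁/P₁ = 0.346×8.314×605/525 = 3.31 L.
Isothermal: T stays 605 K; PV = const ⇒ V₂ = 8.06 L, P₂ = 216 kPa.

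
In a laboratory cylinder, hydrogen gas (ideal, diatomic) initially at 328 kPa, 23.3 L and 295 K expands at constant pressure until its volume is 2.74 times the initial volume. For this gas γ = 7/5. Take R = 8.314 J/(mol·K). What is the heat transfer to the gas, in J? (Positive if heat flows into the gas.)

46500 J

n = P₁V₁/(RT₁) = 328×23.3/(8.314×295) = 3.12 mol.
Isobaric: P stays 328 kPa; V/T = const ⇒ T₂ = 808 K, V₂ = 63.8 L.
W = PΔV = 328×(63.8−23.3) kPa·L = 13300 J.
ΔU = nCvΔT = 3.12×20.8×(808−295) = 33200 J.
Q = ΔU + W = nCpΔT = 46500 J.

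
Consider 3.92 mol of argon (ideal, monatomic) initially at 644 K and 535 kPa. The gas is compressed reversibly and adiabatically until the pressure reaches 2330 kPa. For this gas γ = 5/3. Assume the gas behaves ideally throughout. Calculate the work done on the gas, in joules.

25200 J

V₁ = nRT₁/P₁ = 3.92×8.314×644/535 = 39.2 L.
Adiabatic: T₂/T₁ = (P₂/P₁)^((γ−1)/γ) ⇒ T₂ = 644×(4.36)^0.400 = 1160 K; V₂ = 16.2 L.
ΔU = nCvΔT = 3.92×12.5×(1160−644) = 25200 J.
Q = 0 for an adiabatic process, so W = −ΔU = -25200 J.
Work done on the gas = −W_by = 25200 J.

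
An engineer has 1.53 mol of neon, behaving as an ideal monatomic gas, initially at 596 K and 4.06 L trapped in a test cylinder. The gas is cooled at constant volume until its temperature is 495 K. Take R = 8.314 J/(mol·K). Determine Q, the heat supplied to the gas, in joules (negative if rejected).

-1930 J

P₁ = nRT₁/V₁ = 1.53×8.314×596/4.06 = 1870 kPa.
Isochoric: V stays 4.06 L; P/T = const ⇒ T₂ = 495 K, P₂ = 1550 kPa.
W = 0 (no volume change).
ΔU = nCvΔT = 1.53×12.5×(495−596) = -1930 J.
Q = ΔU = -1930 J.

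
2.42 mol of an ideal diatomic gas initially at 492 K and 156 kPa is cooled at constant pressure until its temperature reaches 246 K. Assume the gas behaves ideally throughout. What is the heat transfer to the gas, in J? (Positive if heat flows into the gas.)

-17300 J

V₁ = nRT₁/P₁ = 2.42×8.314×492/156 = 63.5 L.
Isobaric: P stays 156 kPa; V/T = const ⇒ T₂ = 246 K, V₂ = 31.7 L.
W = PΔV = 156×(31.7−63.5) kPa·L = -4950 J.
ΔU = nCvΔT = 2.42×20.8×(246−492) = -12400 J.
Q = ΔU + W = nCpΔT = -17300 J.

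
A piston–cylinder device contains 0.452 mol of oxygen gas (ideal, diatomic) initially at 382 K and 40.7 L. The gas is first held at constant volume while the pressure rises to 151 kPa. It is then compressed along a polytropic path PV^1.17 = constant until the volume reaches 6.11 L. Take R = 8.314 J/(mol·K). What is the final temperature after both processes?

P₁ = nRT₁/V₁ = 0.452×8.314×382/40.7 = 35.3 kPa.
Step 1 — Isochoric: V stays 40.7 L; P/T = const ⇒ T₂ = 1640 K, P₂ = 151 kPa.
W = 0 (no volume change).
ΔU = nCvΔT = 0.452×20.8×(1640−382) = 11800 J.
Q = ΔU = 11800 J.
State after step 1: P = 151 kPa, V = 40.7 L, T = 1640 K.
Step 2 — Polytropic n=1.17: T₂ = T₁(V₁/V₂)^(n−1) = 1640×(6.66)^0.17 = 2260 K; P₂ = P₁(V₁/V₂)^n = 1390 kPa.
W = (P₁V₁−P₂V₂)/(n−1) = (151×40.7−1390×6.11)/0.17 = -13800 J.
ΔU = nCvΔT = 0.452×20.8×(2260−1640) = 5840 J.
Q = ΔU + W = -7910 J.
Net over both steps: W = -13800 J, Q = 3870 J, ΔU = 17600 J.

2260 K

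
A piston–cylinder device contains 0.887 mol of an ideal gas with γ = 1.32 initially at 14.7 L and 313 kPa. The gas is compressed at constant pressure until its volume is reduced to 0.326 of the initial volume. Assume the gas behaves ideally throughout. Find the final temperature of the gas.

T₁ = P₁V₁/(nR) = 313×14.7/(0.887×8.314) = 624 K.
Isobaric: P stays 313 kPa; V/T = const ⇒ T₂ = 203 K, V₂ = 4.79 L.

203 K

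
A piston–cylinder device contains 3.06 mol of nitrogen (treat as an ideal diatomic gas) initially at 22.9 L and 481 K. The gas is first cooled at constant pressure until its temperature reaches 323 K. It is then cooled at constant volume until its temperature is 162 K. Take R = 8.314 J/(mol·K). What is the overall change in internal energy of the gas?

-20300 J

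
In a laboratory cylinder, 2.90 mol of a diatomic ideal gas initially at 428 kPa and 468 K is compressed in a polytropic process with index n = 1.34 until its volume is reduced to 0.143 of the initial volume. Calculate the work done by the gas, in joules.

V₁ = nRT₁/P₁ = 2.90×8.314×468/428 = 26.4 L.
Polytropic n=1.34: T₂ = T₁(V₁/V₂)^(n−1) = 468×(6.99)^0.34 = 907 K; P₂ = P₁(V₁/V₂)^n = 5800 kPa.
W = (P₁V₁−P₂V₂)/(n−1) = (428×26.4−5800×3.77)/0.34 = -31100 J.

-31100 J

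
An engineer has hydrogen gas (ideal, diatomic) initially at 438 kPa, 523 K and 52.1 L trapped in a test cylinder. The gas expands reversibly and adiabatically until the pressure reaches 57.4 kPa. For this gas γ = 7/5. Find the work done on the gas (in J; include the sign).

-25100 J

n = P₁V₁/(RT₁) = 438×52.1/(8.314×523) = 5.25 mol.
Adiabatic: T₂/T₁ = (P₂/P₁)^((γ−1)/γ) ⇒ T₂ = 523×(0.131)^0.286 = 293 K; V₂ = 222 L.
ΔU = nCvΔT = 5.25×20.8×(293−523) = -25100 J.
Q = 0 for an adiabatic process, so W = −ΔU = 25100 J.
Work done on the gas = −W_by = -25100 J.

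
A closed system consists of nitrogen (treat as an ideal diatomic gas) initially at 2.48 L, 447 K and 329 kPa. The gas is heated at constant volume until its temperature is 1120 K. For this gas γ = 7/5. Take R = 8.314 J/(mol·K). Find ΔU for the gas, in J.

n = P₁V₁/(RT₁) = 329×2.48/(8.314×447) = 0.220 mol.
Isochoric: V stays 2.48 L; P/T = const ⇒ T₂ = 1120 K, P₂ = 824 kPa.
For an ideal gas ΔU = nCvΔT with Cv = (5/2)R = 20.8 J/(mol·K).
ΔU = 0.220×20.8×(1120−447) = 3070 J.

3070 J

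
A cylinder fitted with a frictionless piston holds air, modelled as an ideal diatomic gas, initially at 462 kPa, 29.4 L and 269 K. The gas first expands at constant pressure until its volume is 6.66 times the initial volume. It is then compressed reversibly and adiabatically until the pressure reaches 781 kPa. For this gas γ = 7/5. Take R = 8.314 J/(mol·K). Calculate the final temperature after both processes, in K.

n = P₁V₁/(RT₁) = 462×29.4/(8.314×269) = 6.07 mol.
Step 1 — Isobaric: P stays 462 kPa; V/T = const ⇒ T₂ = 1790 K, V₂ = 196 L.
W = PΔV = 462×(196−29.4) kPa·L = 76900 J.
ΔU = nCvΔT = 6.07×20.8×(1790−269) = 192000 J.
Q = ΔU + W = nCpΔT = 269000 J.
State after step 1: P = 462 kPa, V = 196 L, T = 1790 K.
Step 2 — Adiabatic: T₂/T₁ = (P₂/P₁)^((γ−1)/γ) ⇒ T₂ = 1790×(1.69)^0.286 = 2080 K; V₂ = 135 L.
ΔU = nCvΔT = 6.07×20.8×(2080−1790) = 36600 J.
Q = 0 for an adiabatic process, so W = −ΔU = -36600 J.
Net over both steps: W = 40300 J, Q = 269000 J, ΔU = 229000 J.

2080 K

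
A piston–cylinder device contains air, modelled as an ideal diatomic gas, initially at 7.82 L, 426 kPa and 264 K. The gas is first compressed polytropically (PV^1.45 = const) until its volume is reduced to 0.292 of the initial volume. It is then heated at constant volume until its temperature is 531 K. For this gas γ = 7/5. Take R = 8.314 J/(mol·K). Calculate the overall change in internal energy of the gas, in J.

8420 J

n = P₁V₁/(RT₁) = 426×7.82/(8.314×264) = 1.52 mol.
Step 1 — Polytropic n=1.45: T₂ = T₁(V₁/V₂)^(n−1) = 264×(3.42)^0.45 = 459 K; P₂ = P₁(V₁/V₂)^n = 2540 kPa.
W = (P₁V₁−P₂V₂)/(n−1) = (426×7.82−2540×2.28)/0.45 = -5480 J.
ΔU = nCvΔT = 1.52×20.8×(459−264) = 6160 J.
Q = ΔU + W = 685 J.
State after step 1: P = 2540 kPa, V = 2.28 L, T = 459 K.
Step 2 — Isochoric: V stays 2.28 L; P/T = const ⇒ T₂ = 531 K, P₂ = 2930 kPa.
W = 0 (no volume change).
ΔU = nCvΔT = 1.52×20.8×(531−459) = 2260 J.
Q = ΔU = 2260 J.
Net over both steps: W = -5480 J, Q = 2940 J, ΔU = 8420 J.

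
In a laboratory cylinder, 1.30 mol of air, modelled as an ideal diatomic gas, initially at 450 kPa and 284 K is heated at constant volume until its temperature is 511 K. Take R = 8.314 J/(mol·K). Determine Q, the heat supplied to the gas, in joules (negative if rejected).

6130 J

V₁ = nRT₁/P₁ = 1.30×8.314×284/450 = 6.82 L.
Isochoric: V stays 6.82 L; P/T = const ⇒ T₂ = 511 K, P₂ = 810 kPa.
W = 0 (no volume change).
ΔU = nCvΔT = 1.30×20.8×(511−284) = 6130 J.
Q = ΔU = 6130 J.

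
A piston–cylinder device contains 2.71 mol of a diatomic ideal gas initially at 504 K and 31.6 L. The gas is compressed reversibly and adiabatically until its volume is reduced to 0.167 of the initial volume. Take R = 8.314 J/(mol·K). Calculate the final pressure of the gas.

4400 kPa

P₁ = nRT₁/V₁ = 2.71×8.314×504/31.6 = 359 kPa.
Adiabatic: TV^(γ−1) = const ⇒ T₂ = 504×(5.99)^0.400 = 1030 K; PV^γ = const ⇒ P₂ = 4400 kPa.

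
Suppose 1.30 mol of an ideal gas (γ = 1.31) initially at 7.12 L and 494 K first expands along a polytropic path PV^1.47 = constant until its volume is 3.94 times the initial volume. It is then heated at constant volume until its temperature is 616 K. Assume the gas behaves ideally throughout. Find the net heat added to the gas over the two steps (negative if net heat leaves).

9650 J

P₁ = nRT₁/V₁ = 1.30×8.314×494/7.12 = 750 kPa.
Step 1 — Polytropic n=1.47: T₂ = T₁(V₁/V₂)^(n−1) = 494×(0.254)^0.47 = 259 K; P₂ = P₁(V₁/V₂)^n = 99.9 kPa.
W = (P₁V₁−P₂V₂)/(n−1) = (750×7.12−99.9×28.1)/0.47 = 5400 J.
ΔU = nCvΔT = 1.30×26.8×(259−494) = -8180 J.
Q = ΔU + W = -2790 J.
State after step 1: P = 99.9 kPa, V = 28.1 L, T = 259 K.
Step 2 — Isochoric: V stays 28.1 L; P/T = const ⇒ T₂ = 616 K, P₂ = 237 kPa.
W = 0 (no volume change).
ΔU = nCvΔT = 1.30×26.8×(616−259) = 12400 J.
Q = ΔU = 12400 J.
Net over both steps: W = 5400 J, Q = 9650 J, ΔU = 4250 J.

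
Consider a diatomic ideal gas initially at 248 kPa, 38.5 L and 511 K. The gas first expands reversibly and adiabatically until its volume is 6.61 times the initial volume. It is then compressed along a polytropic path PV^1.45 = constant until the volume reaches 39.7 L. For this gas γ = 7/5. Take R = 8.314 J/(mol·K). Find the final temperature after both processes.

554 K

n = P₁V₁/(RT₁) = 248×38.5/(8.314×511) = 2.25 mol.
Step 1 — Adiabatic: TV^(γ−1) = const ⇒ T₂ = 511×(0.151)^0.400 = 240 K; PV^γ = const ⇒ P₂ = 17.6 kPa.
ΔU = nCvΔT = 2.25×20.8×(240−511) = -12700 J.
Q = 0 for an adiabatic process, so W = −ΔU = 12700 J.
State after step 1: P = 17.6 kPa, V = 254 L, T = 240 K.
Step 2 — Polytropic n=1.45: T₂ = T₁(V₁/V₂)^(n−1) = 240×(6.41)^0.45 = 554 K; P₂ = P₁(V₁/V₂)^n = 261 kPa.
W = (P₁V₁−P₂V₂)/(n−1) = (17.6×254−261×39.7)/0.45 = -13000 J.
ΔU = nCvΔT = 2.25×20.8×(554−240) = 14700 J.
Q = ΔU + W = 1630 J.
Net over both steps: W = -375 J, Q = 1630 J, ΔU = 2000 J.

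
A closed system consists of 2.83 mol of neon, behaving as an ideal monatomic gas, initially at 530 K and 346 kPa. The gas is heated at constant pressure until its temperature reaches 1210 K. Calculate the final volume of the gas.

82.3 L

V₁ = nRT₁/P₁ = 2.83×8.314×530/346 = 36.0 L.
Isobaric: P stays 346 kPa; V/T = const ⇒ T₂ = 1210 K, V₂ = 82.3 L.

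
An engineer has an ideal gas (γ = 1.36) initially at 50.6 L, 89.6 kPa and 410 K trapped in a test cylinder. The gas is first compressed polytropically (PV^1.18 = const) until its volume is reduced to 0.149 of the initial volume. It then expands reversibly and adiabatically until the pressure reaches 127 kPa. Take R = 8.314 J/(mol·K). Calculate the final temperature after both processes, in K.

n = P₁V₁/(RT₁) = 89.6×50.6/(8.314×410) = 1.33 mol.
Step 1 — Polytropic n=1.18: T₂ = T₁(V₁/V₂)^(n−1) = 410×(6.71)^0.18 = 578 K; P₂ = P₁(V₁/V₂)^n = 847 kPa.
W = (P₁V₁−P₂V₂)/(n−1) = (89.6×50.6−847×7.54)/0.18 = -10300 J.
ΔU = nCvΔT = 1.33×23.1×(578−410) = 5150 J.
Q = ΔU + W = -5150 J.
State after step 1: P = 847 kPa, V = 7.54 L, T = 578 K.
Step 2 — Adiabatic: T₂/T₁ = (P₂/P₁)^((γ−1)/γ) ⇒ T₂ = 578×(0.150)^0.265 = 350 K; V₂ = 30.4 L.
ΔU = nCvΔT = 1.33×23.1×(350−578) = -7010 J.
Q = 0 for an adiabatic process, so W = −ΔU = 7010 J.
Net over both steps: W = -3290 J, Q = -5150 J, ΔU = -1860 J.

350 K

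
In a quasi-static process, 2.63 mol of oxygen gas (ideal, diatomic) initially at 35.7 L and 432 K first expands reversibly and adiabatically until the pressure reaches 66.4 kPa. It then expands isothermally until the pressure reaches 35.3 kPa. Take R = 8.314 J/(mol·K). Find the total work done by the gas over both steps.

P₁ = nRT₁/V₁ = 2.63×8.314×432/35.7 = 265 kPa.
Step 1 — Adiabatic: T₂/T₁ = (P₂/P₁)^((γ−1)/γ) ⇒ T₂ = 432×(0.251)^0.286 = 291 K; V₂ = 95.8 L.
ΔU = nCvΔT = 2.63×20.8×(291−432) = -7710 J.
Q = 0 for an adiabatic process, so W = −ΔU = 7710 J.
State after step 1: P = 66.4 kPa, V = 95.8 L, T = 291 K.
Step 2 — Isothermal: T stays 291 K; PV = const ⇒ V₂ = 180 L, P₂ = 35.3 kPa.
ΔU = 0 (ideal gas, T constant).
W = nRT ln(V₂/V₁) = 2.63×8.314×291×ln(1.88) = 4020 J.
Q = ΔU + W = 4020 J.
Net over both steps: W = 11700 J, Q = 4020 J, ΔU = -7710 J.

11700 J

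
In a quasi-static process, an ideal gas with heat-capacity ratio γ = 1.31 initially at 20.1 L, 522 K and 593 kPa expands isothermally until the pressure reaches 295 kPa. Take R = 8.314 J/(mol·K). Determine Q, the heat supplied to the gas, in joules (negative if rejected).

n = P₁V₁/(RT₁) = 593×20.1/(8.314×522) = 2.75 mol.
Isothermal: T stays 522 K; PV = const ⇒ V₂ = 40.4 L, P₂ = 295 kPa.
ΔU = 0 (ideal gas, T constant).
W = nRT ln(V₂/V₁) = 2.75×8.314×522×ln(2.01) = 8320 J.
Q = ΔU + W = 8320 J.

8320 J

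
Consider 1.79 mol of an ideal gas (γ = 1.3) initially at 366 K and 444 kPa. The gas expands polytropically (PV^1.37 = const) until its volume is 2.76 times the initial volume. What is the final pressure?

110 kPa

V₁ = nRT₁/P₁ = 1.79×8.314×366/444 = 12.3 L.
Polytropic n=1.37: T₂ = T₁(V₁/V₂)^(n−1) = 366×(0.362)^0.37 = 251 K; P₂ = P₁(V₁/V₂)^n = 110 kPa.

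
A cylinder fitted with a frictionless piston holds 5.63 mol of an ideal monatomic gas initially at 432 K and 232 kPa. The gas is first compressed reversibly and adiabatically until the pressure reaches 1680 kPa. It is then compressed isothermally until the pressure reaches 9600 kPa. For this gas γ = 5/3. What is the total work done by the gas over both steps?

-114000 J

V₁ = nRT₁/P₁ = 5.63×8.314×432/232 = 87.2 L.
Step 1 — Adiabatic: T₂/T₁ = (P₂/P₁)^((γ−1)/γ) ⇒ T₂ = 432×(7.24)^0.400 = 954 K; V₂ = 26.6 L.
ΔU = nCvΔT = 5.63×12.5×(954−432) = 36600 J.
Q = 0 for an adiabatic process, so W = −ΔU = -36600 J.
State after step 1: P = 1680 kPa, V = 26.6 L, T = 954 K.
Step 2 — Isothermal: T stays 954 K; PV = const ⇒ V₂ = 4.65 L, P₂ = 9600 kPa.
ΔU = 0 (ideal gas, T constant).
W = nRT ln(V₂/V₁) = 5.63×8.314×954×ln(0.175) = -77800 J.
Q = ΔU + W = -77800 J.
Net over both steps: W = -114000 J, Q = -77800 J, ΔU = 36600 J.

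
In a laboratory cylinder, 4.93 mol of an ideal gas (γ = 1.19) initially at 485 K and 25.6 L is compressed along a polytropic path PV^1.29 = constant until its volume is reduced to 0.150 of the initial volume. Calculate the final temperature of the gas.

841 K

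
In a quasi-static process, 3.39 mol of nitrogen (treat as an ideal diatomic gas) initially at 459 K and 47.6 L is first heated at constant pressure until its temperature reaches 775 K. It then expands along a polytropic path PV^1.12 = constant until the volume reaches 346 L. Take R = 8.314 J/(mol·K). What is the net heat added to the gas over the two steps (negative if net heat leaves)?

P₁ = nRT₁/V₁ = 3.39×8.314×459/47.6 = 272 kPa.
Step 1 — Isobaric: P stays 272 kPa; V/T = const ⇒ T₂ = 775 K, V₂ = 80.4 L.
W = PΔV = 272×(80.4−47.6) kPa·L = 8910 J.
ΔU = nCvΔT = 3.39×20.8×(775−459) = 22300 J.
Q = ΔU + W = nCpΔT = 31200 J.
State after step 1: P = 272 kPa, V = 80.4 L, T = 775 K.
Step 2 — Polytropic n=1.12: T₂ = T₁(V₁/V₂)^(n−1) = 775×(0.232)^0.12 = 650 K; P₂ = P₁(V₁/V₂)^n = 53.0 kPa.
W = (P₁V₁−P₂V₂)/(n−1) = (272×80.4−53.0×346)/0.12 = 29200 J.
ΔU = nCvΔT = 3.39×20.8×(650−775) = -8770 J.
Q = ΔU + W = 20500 J.
Net over both steps: W = 38200 J, Q = 51600 J, ΔU = 13500 J.

51600 J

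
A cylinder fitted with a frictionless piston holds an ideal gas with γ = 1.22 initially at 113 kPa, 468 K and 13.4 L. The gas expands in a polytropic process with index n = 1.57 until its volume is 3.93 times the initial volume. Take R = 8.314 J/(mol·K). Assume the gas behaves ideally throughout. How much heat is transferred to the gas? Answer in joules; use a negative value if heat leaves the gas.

-2290 J

n = P₁V₁/(RT₁) = 113×13.4/(8.314×468) = 0.389 mol.
Polytropic n=1.57: T₂ = T₁(V₁/V₂)^(n−1) = 468×(0.254)^0.57 = 215 K; P₂ = P₁(V₁/V₂)^n = 13.2 kPa.
W = (P₁V₁−P₂V₂)/(n−1) = (113×13.4−13.2×52.7)/0.57 = 1440 J.
ΔU = nCvΔT = 0.389×37.8×(215−468) = -3730 J.
Q = ΔU + W = -2290 J.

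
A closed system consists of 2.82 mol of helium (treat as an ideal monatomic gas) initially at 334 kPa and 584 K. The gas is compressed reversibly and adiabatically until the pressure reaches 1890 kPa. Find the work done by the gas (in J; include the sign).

-20500 J

V₁ = nRT₁/P₁ = 2.82×8.314×584/334 = 41.0 L.
Adiabatic: T₂/T₁ = (P₂/P₁)^((γ−1)/γ) ⇒ T₂ = 584×(5.66)^0.400 = 1170 K; V₂ = 14.5 L.
ΔU = nCvΔT = 2.82×12.5×(1170−584) = 20500 J.
Q = 0 for an adiabatic process, so W = −ΔU = -20500 J.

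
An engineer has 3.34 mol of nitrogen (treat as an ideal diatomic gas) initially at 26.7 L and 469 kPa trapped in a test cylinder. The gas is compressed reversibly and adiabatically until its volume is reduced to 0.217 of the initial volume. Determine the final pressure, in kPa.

3980 kPa

T₁ = P₁V₁/(nR) = 469×26.7/(3.34×8.314) = 451 K.
Adiabatic: TV^(γ−1) = const ⇒ T₂ = 451×(4.61)^0.400 = 831 K; PV^γ = const ⇒ P₂ = 3980 kPa.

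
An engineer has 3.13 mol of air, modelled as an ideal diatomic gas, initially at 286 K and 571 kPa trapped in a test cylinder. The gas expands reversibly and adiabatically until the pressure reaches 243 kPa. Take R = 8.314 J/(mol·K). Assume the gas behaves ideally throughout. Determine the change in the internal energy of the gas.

V₁ = nRT₁/P₁ = 3.13×8.314×286/571 = 13.0 L.
Adiabatic: T₂/T₁ = (P₂/P₁)^((γ−1)/γ) ⇒ T₂ = 286×(0.426)^0.286 = 224 K; V₂ = 24.0 L.
For an ideal gas ΔU = nCvΔT with Cv = (5/2)R = 20.8 J/(mol·K).
ΔU = 3.13×20.8×(224−286) = -4030 J.

-4030 J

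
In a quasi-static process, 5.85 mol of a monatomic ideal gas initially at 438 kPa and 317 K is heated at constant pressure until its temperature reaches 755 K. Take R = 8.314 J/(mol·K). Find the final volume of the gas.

V₁ = nRT₁/P₁ = 5.85×8.314×317/438 = 35.2 L.
Isobaric: P stays 438 kPa; V/T = const ⇒ T₂ = 755 K, V₂ = 83.8 L.

83.8 L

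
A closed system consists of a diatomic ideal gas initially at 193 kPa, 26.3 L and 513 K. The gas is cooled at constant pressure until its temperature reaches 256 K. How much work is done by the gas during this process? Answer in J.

-2540 J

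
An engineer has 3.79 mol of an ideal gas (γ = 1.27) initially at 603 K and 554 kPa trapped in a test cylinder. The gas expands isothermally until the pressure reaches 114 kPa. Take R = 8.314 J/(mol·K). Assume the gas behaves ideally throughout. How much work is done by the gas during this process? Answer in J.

V₁ = nRT₁/P₁ = 3.79×8.314×603/554 = 34.3 L.
Isothermal: T stays 603 K; PV = const ⇒ V₂ = 167 L, P₂ = 114 kPa.
W = nRT ln(V₂/V₁) = 3.79×8.314×603×ln(4.86) = 30000 J.

30000 J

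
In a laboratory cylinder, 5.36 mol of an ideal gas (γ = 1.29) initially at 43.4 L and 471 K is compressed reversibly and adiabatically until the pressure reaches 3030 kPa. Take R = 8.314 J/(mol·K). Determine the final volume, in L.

10.5 L

P₁ = nRT₁/V₁ = 5.36×8.314×471/43.4 = 484 kPa.
Adiabatic: T₂/T₁ = (P₂/P₁)^((γ−1)/γ) ⇒ T₂ = 471×(6.27)^0.225 = 712 K; V₂ = 10.5 L.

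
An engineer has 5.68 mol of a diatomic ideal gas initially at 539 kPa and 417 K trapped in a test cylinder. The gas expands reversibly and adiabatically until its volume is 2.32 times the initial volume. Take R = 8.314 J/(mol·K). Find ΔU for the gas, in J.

V₁ = nRT₁/P₁ = 5.68×8.314×417/539 = 36.5 L.
Adiabatic: TV^(γ−1) = const ⇒ T₂ = 417×(0.431)^0.400 = 298 K; PV^γ = const ⇒ P₂ = 166 kPa.
For an ideal gas ΔU = nCvΔT with Cv = (5/2)R = 20.8 J/(mol·K).
ΔU = 5.68×20.8×(298−417) = -14100 J.

-14100 J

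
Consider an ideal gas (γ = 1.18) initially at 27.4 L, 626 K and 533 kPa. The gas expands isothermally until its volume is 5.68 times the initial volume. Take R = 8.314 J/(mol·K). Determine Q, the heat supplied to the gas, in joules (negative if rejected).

25400 J

n = P₁V₁/(RT₁) = 533×27.4/(8.314×626) = 2.81 mol.
Isothermal: T stays 626 K; PV = const ⇒ V₂ = 156 L, P₂ = 93.8 kPa.
ΔU = 0 (ideal gas, T constant).
W = nRT ln(V₂/V₁) = 2.81×8.314×626×ln(5.68) = 25400 J.
Q = ΔU + W = 25400 J.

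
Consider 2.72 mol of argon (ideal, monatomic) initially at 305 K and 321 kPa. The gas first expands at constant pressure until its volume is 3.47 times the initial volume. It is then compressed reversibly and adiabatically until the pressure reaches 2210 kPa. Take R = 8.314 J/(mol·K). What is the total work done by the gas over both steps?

V₁ = nRT₁/P₁ = 2.72×8.314×305/321 = 21.5 L.
Step 1 — Isobaric: P stays 321 kPa; V/T = const ⇒ T₂ = 1060 K, V₂ = 74.6 L.
W = PΔV = 321×(74.6−21.5) kPa·L = 17000 J.
ΔU = nCvΔT = 2.72×12.5×(1060−305) = 25600 J.
Q = ΔU + W = nCpΔT = 42600 J.
State after step 1: P = 321 kPa, V = 74.6 L, T = 1060 K.
Step 2 — Adiabatic: T₂/T₁ = (P₂/P₁)^((γ−1)/γ) ⇒ T₂ = 1060×(6.88)^0.400 = 2290 K; V₂ = 23.4 L.
ΔU = nCvΔT = 2.72×12.5×(2290−1060) = 41800 J.
Q = 0 for an adiabatic process, so W = −ΔU = -41800 J.
Net over both steps: W = -24700 J, Q = 42600 J, ΔU = 67300 J.

-24700 J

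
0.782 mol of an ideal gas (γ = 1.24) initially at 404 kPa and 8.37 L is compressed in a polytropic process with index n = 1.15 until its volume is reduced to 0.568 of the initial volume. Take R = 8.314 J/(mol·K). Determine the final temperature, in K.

T₁ = P₁V₁/(nR) = 404×8.37/(0.782×8.314) = 520 K.
Polytropic n=1.15: T₂ = T₁(V₁/V₂)^(n−1) = 520×(1.76)^0.15 = 566 K; P₂ = P₁(V₁/V₂)^n = 774 kPa.

566 K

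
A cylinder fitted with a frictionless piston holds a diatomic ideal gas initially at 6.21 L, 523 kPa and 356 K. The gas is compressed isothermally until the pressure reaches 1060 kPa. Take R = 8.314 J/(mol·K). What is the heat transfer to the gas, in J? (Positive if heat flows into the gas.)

n = P₁V₁/(RT₁) = 523×6.21/(8.314×356) = 1.10 mol.
Isothermal: T stays 356 K; PV = const ⇒ V₂ = 3.06 L, P₂ = 1060 kPa.
ΔU = 0 (ideal gas, T constant).
W = nRT ln(V₂/V₁) = 1.10×8.314×356×ln(0.493) = -2290 J.
Q = ΔU + W = -2290 J.

-2290 J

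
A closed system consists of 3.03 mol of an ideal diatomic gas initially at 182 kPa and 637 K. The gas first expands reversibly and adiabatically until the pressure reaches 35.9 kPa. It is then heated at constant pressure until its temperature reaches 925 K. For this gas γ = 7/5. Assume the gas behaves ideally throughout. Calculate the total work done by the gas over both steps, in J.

28100 J

V₁ = nRT₁/P₁ = 3.03×8.314×637/182 = 88.2 L.
Step 1 — Adiabatic: T₂/T₁ = (P₂/P₁)^((γ−1)/γ) ⇒ T₂ = 637×(0.197)^0.286 = 401 K; V₂ = 281 L.
ΔU = nCvΔT = 3.03×20.8×(401−637) = -14900 J.
Q = 0 for an adiabatic process, so W = −ΔU = 14900 J.
State after step 1: P = 35.9 kPa, V = 281 L, T = 401 K.
Step 2 — Isobaric: P stays 35.9 kPa; V/T = const ⇒ T₂ = 925 K, V₂ = 649 L.
W = PΔV = 35.9×(649−281) kPa·L = 13200 J.
ΔU = nCvΔT = 3.03×20.8×(925−401) = 33000 J.
Q = ΔU + W = nCpΔT = 46200 J.
Net over both steps: W = 28100 J, Q = 46200 J, ΔU = 18100 J.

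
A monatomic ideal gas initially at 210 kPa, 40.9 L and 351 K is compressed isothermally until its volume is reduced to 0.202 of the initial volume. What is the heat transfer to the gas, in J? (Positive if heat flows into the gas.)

-13700 J

n = P₁V₁/(RT₁) = 210×40.9/(8.314×351) = 2.94 mol.
Isothermal: T stays 351 K; PV = const ⇒ V₂ = 8.26 L, P₂ = 1040 kPa.
ΔU = 0 (ideal gas, T constant).
W = nRT ln(V₂/V₁) = 2.94×8.314×351×ln(0.202) = -13700 J.
Q = ΔU + W = -13700 J.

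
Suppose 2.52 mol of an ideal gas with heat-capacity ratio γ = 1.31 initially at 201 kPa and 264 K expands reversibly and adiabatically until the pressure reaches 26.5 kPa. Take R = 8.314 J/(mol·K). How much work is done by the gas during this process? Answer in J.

6800 J

V₁ = nRT₁/P₁ = 2.52×8.314×264/201 = 27.5 L.
Adiabatic: T₂/T₁ = (P₂/P₁)^((γ−1)/γ) ⇒ T₂ = 264×(0.132)^0.237 = 163 K; V₂ = 129 L.
ΔU = nCvΔT = 2.52×26.8×(163−264) = -6800 J.
Q = 0 for an adiabatic process, so W = −ΔU = 6800 J.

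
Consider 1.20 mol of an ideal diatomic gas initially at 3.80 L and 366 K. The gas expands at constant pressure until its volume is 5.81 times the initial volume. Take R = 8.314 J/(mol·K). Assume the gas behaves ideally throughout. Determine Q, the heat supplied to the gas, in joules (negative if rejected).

P₁ = nRT₁/V₁ = 1.20×8.314×366/3.80 = 961 kPa.
Isobaric: P stays 961 kPa; V/T = const ⇒ T₂ = 2130 K, V₂ = 22.1 L.
W = PΔV = 961×(22.1−3.80) kPa·L = 17600 J.
ΔU = nCvΔT = 1.20×20.8×(2130−366) = 43900 J.
Q = ΔU + W = nCpΔT = 61500 J.

61500 J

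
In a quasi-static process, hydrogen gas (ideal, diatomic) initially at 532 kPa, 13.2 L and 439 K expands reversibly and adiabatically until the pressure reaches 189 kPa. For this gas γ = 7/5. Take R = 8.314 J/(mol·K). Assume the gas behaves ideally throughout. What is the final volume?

Adiabatic: T₂/T₁ = (P₂/P₁)^((γ−1)/γ) ⇒ T₂ = 439×(0.355)^0.286 = 327 K; V₂ = 27.6 L.

27.6 L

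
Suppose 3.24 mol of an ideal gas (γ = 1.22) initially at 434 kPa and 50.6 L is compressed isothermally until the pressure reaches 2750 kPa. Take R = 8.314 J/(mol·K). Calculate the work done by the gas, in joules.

T₁ = P₁V₁/(nR) = 434×50.6/(3.24×8.314) = 815 K.
Isothermal: T stays 815 K; PV = const ⇒ V₂ = 7.99 L, P₂ = 2750 kPa.
W = nRT ln(V₂/V₁) = 3.24×8.314×815×ln(0.158) = -40500 J.

-40500 J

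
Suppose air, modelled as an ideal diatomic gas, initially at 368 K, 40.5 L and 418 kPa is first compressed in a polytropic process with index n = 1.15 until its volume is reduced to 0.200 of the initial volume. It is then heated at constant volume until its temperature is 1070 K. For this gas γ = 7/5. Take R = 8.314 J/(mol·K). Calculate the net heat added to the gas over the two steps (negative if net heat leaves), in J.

49900 J

n = P₁V₁/(RT₁) = 418×40.5/(8.314×368) = 5.53 mol.
Step 1 — Polytropic n=1.15: T₂ = T₁(V₁/V₂)^(n−1) = 368×(5.00)^0.15 = 468 K; P₂ = P₁(V₁/V₂)^n = 2660 kPa.
W = (P₁V₁−P₂V₂)/(n−1) = (418×40.5−2660×8.10)/0.15 = -30800 J.
ΔU = nCvΔT = 5.53×20.8×(468−368) = 11600 J.
Q = ΔU + W = -19300 J.
State after step 1: P = 2660 kPa, V = 8.10 L, T = 468 K.
Step 2 — Isochoric: V stays 8.10 L; P/T = const ⇒ T₂ = 1070 K, P₂ = 6080 kPa.
W = 0 (no volume change).
ΔU = nCvΔT = 5.53×20.8×(1070−468) = 69200 J.
Q = ΔU = 69200 J.
Net over both steps: W = -30800 J, Q = 49900 J, ΔU = 80700 J.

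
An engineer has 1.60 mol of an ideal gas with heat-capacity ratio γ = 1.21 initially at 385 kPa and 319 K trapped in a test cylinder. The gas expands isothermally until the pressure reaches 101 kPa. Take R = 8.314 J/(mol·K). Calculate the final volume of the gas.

42.0 L

V₁ = nRT₁/P₁ = 1.60×8.314×319/385 = 11.0 L.
Isothermal: T stays 319 K; PV = const ⇒ V₂ = 42.0 L, P₂ = 101 kPa.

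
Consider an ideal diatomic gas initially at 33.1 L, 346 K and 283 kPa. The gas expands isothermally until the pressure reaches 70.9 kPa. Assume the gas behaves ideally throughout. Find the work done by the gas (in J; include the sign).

n = P₁V₁/(RT₁) = 283×33.1/(8.314×346) = 3.26 mol.
Isothermal: T stays 346 K; PV = const ⇒ V₂ = 132 L, P₂ = 70.9 kPa.
W = nRT ln(V₂/V₁) = 3.26×8.314×346×ln(3.99) = 13000 J.

13000 J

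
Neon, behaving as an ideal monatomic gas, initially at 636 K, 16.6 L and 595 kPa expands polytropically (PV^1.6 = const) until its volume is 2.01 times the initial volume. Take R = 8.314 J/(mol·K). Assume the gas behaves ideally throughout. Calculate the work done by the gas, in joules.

5630 J

n = P₁V₁/(RT₁) = 595×16.6/(8.314×636) = 1.87 mol.
Polytropic n=1.6: T₂ = T₁(V₁/V₂)^(n−1) = 636×(0.498)^0.60 = 418 K; P₂ = P₁(V₁/V₂)^n = 195 kPa.
W = (P₁V₁−P₂V₂)/(n−1) = (595×16.6−195×33.4)/0.60 = 5630 J.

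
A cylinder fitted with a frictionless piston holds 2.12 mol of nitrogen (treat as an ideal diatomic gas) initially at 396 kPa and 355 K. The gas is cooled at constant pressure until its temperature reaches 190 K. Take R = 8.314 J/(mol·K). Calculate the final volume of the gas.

V₁ = nRT₁/P₁ = 2.12×8.314×355/396 = 15.8 L.
Isobaric: P stays 396 kPa; V/T = const ⇒ T₂ = 190 K, V₂ = 8.46 L.

8.46 L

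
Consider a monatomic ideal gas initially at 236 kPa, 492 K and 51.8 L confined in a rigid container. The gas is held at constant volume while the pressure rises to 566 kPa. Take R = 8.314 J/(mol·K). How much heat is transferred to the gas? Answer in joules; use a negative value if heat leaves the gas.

n = P₁V₁/(RT₁) = 236×51.8/(8.314×492) = 2.99 mol.
Isochoric: V stays 51.8 L; P/T = const ⇒ T₂ = 1180 K, P₂ = 566 kPa.
W = 0 (no volume change).
ΔU = nCvΔT = 2.99×12.5×(1180−492) = 25600 J.
Q = ΔU = 25600 J.

25600 J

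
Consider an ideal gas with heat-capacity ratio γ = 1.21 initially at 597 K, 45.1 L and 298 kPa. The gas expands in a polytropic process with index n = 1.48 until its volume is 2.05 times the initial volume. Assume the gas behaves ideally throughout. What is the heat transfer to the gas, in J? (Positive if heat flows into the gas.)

-10500 J

n = P₁V₁/(RT₁) = 298×45.1/(8.314×597) = 2.71 mol.
Polytropic n=1.48: T₂ = T₁(V₁/V₂)^(n−1) = 597×(0.488)^0.48 = 423 K; P₂ = P₁(V₁/V₂)^n = 103 kPa.
W = (P₁V₁−P₂V₂)/(n−1) = (298×45.1−103×92.5)/0.48 = 8160 J.
ΔU = nCvΔT = 2.71×39.6×(423−597) = -18700 J.
Q = ΔU + W = -10500 J.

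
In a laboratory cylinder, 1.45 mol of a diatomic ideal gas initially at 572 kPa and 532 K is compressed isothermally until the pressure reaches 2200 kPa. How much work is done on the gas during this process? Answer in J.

V₁ = nRT₁/P₁ = 1.45×8.314×532/572 = 11.2 L.
Isothermal: T stays 532 K; PV = const ⇒ V₂ = 2.92 L, P₂ = 2200 kPa.
W = nRT ln(V₂/V₁) = 1.45×8.314×532×ln(0.260) = -8640 J.
Work done on the gas = −W_by = 8640 J.

8640 J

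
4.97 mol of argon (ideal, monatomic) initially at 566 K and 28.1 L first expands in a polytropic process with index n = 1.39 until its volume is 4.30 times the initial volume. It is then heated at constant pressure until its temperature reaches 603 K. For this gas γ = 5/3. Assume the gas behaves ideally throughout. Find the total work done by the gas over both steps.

37700 J

P₁ = nRT₁/V₁ = 4.97×8.314×566/28.1 = 832 kPa.
Step 1 — Polytropic n=1.39: T₂ = T₁(V₁/V₂)^(n−1) = 566×(0.233)^0.39 = 320 K; P₂ = P₁(V₁/V₂)^n = 110 kPa.
W = (P₁V₁−P₂V₂)/(n−1) = (832×28.1−110×121)/0.39 = 26000 J.
ΔU = nCvΔT = 4.97×12.5×(320−566) = -15200 J.
Q = ΔU + W = 10800 J.
State after step 1: P = 110 kPa, V = 121 L, T = 320 K.
Step 2 — Isobaric: P stays 110 kPa; V/T = const ⇒ T₂ = 603 K, V₂ = 227 L.
W = PΔV = 110×(227−121) kPa·L = 11700 J.
ΔU = nCvΔT = 4.97×12.5×(603−320) = 17500 J.
Q = ΔU + W = nCpΔT = 29200 J.
Net over both steps: W = 37700 J, Q = 40000 J, ΔU = 2290 J.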